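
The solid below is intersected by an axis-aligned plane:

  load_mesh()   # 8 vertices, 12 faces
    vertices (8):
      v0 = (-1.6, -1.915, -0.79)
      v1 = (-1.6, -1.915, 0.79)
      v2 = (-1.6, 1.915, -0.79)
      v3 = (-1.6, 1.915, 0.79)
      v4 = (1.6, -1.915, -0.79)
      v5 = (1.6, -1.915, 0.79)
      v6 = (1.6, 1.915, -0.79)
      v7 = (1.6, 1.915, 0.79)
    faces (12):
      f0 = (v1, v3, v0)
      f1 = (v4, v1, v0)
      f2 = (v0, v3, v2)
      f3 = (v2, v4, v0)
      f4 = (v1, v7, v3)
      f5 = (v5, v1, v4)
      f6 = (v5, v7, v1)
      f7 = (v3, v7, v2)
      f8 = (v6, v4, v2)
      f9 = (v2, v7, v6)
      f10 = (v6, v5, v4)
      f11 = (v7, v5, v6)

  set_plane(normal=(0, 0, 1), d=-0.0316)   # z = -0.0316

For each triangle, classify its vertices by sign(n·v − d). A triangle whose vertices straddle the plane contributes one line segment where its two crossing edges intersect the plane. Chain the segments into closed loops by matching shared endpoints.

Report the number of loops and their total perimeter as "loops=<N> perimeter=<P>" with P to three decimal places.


loops=1 perimeter=14.060

Straddling triangles (8 of 12):
  (v1,v3,v0) [++-] → (-1.6, -0.0766, -0.0316)–(-1.6, -1.915, -0.0316)  len=1.8384
  (v4,v1,v0) [-+-] → (0.064, -1.915, -0.0316)–(-1.6, -1.915, -0.0316)  len=1.6640
  (v0,v3,v2) [-+-] → (-1.6, -0.0766, -0.0316)–(-1.6, 1.915, -0.0316)  len=1.9916
  (v5,v1,v4) [++-] → (0.064, -1.915, -0.0316)–(1.6, -1.915, -0.0316)  len=1.5360
  (v3,v7,v2) [++-] → (-0.064, 1.915, -0.0316)–(-1.6, 1.915, -0.0316)  len=1.5360
  (v2,v7,v6) [-+-] → (-0.064, 1.915, -0.0316)–(1.6, 1.915, -0.0316)  len=1.6640
  (v6,v5,v4) [-+-] → (1.6, 0.0766, -0.0316)–(1.6, -1.915, -0.0316)  len=1.9916
  (v7,v5,v6) [++-] → (1.6, 0.0766, -0.0316)–(1.6, 1.915, -0.0316)  len=1.8384

Chained into 1 loop(s):
  loop 1: 8 segments, perimeter = 14.0600
Total perimeter = 14.060


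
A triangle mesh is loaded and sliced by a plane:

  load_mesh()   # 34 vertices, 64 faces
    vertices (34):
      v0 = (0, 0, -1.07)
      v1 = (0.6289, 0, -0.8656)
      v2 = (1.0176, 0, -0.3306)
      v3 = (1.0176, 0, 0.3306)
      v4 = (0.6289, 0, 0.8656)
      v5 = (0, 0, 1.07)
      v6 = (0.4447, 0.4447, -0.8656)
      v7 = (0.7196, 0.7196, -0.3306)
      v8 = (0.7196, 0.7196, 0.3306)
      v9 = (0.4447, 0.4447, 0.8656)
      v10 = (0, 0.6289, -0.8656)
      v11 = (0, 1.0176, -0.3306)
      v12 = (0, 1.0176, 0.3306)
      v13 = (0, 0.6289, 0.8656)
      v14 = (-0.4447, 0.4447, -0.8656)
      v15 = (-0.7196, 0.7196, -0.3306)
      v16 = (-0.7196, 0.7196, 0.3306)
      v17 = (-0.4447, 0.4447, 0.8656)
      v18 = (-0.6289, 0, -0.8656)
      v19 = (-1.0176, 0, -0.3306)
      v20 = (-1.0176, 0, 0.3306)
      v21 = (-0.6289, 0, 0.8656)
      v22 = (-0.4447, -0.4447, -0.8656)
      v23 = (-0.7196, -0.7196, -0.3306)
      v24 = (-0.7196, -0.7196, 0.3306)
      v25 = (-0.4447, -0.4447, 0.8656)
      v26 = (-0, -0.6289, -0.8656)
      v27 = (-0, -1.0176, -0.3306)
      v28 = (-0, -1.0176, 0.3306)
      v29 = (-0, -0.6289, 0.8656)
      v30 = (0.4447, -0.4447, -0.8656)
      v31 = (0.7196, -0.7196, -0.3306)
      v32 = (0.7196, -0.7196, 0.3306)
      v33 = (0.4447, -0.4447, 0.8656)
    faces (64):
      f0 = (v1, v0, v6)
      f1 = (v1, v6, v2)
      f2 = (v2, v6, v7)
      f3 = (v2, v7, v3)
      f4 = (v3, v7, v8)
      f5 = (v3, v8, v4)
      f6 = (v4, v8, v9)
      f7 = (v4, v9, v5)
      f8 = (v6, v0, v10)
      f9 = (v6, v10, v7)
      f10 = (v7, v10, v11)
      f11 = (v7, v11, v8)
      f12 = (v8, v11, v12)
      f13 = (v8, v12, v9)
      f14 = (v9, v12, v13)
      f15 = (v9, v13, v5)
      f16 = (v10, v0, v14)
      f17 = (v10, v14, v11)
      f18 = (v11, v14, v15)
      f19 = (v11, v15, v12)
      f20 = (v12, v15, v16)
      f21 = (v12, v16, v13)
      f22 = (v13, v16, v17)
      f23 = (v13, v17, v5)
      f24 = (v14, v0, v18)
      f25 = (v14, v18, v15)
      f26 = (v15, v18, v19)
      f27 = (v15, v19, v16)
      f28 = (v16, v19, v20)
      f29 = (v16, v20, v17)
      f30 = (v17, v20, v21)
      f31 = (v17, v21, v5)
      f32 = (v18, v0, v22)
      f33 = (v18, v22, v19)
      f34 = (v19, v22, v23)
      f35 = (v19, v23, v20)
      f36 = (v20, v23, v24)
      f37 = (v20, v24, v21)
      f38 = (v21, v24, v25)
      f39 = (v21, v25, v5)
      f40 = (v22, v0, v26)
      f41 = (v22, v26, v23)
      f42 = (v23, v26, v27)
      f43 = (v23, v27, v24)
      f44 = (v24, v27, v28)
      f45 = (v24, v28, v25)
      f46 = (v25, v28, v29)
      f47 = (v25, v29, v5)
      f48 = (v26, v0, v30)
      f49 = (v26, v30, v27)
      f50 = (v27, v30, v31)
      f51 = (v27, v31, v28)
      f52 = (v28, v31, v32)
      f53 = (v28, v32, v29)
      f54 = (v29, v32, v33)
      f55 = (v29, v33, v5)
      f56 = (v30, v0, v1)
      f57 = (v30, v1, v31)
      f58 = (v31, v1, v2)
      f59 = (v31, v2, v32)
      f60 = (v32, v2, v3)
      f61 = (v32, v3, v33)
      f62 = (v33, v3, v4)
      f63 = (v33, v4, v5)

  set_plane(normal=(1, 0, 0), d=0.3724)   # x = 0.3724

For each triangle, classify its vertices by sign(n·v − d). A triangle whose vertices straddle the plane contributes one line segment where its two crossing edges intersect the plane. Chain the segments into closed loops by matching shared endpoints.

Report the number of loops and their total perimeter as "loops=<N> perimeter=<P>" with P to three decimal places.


loops=1 perimeter=5.901

Straddling triangles (20 of 64):
  (v1,v0,v6) [+-+] → (0.3724, 0, -0.948966)–(0.3724, 0.3724, -0.898832)  len=0.3758
  (v4,v9,v5) [++-] → (0.3724, 0.3724, 0.898832)–(0.3724, 0, 0.948966)  len=0.3758
  (v6,v0,v10) [+--] → (0.3724, 0.3724, -0.898832)–(0.3724, 0.474648, -0.8656)  len=0.1075
  (v6,v10,v7) [+-+] → (0.3724, 0.474648, -0.8656)–(0.3724, 0.675838, -0.588732)  len=0.3422
  (v7,v10,v11) [+--] → (0.3724, 0.675838, -0.588732)–(0.3724, 0.863382, -0.3306)  len=0.3191
  (v7,v11,v8) [+-+] → (0.3724, 0.863382, -0.3306)–(0.3724, 0.863382, 0.0115774)  len=0.3422
  (v8,v11,v12) [+--] → (0.3724, 0.863382, 0.0115774)–(0.3724, 0.863382, 0.3306)  len=0.3190
  (v8,v12,v9) [+-+] → (0.3724, 0.863382, 0.3306)–(0.3724, 0.537843, 0.778619)  len=0.5538
  (v9,v12,v13) [+--] → (0.3724, 0.537843, 0.778619)–(0.3724, 0.474648, 0.8656)  len=0.1075
  (v9,v13,v5) [+--] → (0.3724, 0.474648, 0.8656)–(0.3724, 0.3724, 0.898832)  len=0.1075
  (v26,v0,v30) [--+] → (0.3724, -0.3724, -0.898832)–(0.3724, -0.474648, -0.8656)  len=0.1075
  (v26,v30,v27) [-+-] → (0.3724, -0.474648, -0.8656)–(0.3724, -0.537843, -0.778619)  len=0.1075
  (v27,v30,v31) [-++] → (0.3724, -0.537843, -0.778619)–(0.3724, -0.863382, -0.3306)  len=0.5538
  (v27,v31,v28) [-+-] → (0.3724, -0.863382, -0.3306)–(0.3724, -0.863382, -0.0115774)  len=0.3190
  (v28,v31,v32) [-++] → (0.3724, -0.863382, -0.0115774)–(0.3724, -0.863382, 0.3306)  len=0.3422
  (v28,v32,v29) [-+-] → (0.3724, -0.863382, 0.3306)–(0.3724, -0.675838, 0.588732)  len=0.3191
  (v29,v32,v33) [-++] → (0.3724, -0.675838, 0.588732)–(0.3724, -0.474648, 0.8656)  len=0.3422
  (v29,v33,v5) [-+-] → (0.3724, -0.474648, 0.8656)–(0.3724, -0.3724, 0.898832)  len=0.1075
  (v30,v0,v1) [+-+] → (0.3724, -0.3724, -0.898832)–(0.3724, 0, -0.948966)  len=0.3758
  (v33,v4,v5) [++-] → (0.3724, 0, 0.948966)–(0.3724, -0.3724, 0.898832)  len=0.3758

Chained into 1 loop(s):
  loop 1: 20 segments, perimeter = 5.9008
Total perimeter = 5.901


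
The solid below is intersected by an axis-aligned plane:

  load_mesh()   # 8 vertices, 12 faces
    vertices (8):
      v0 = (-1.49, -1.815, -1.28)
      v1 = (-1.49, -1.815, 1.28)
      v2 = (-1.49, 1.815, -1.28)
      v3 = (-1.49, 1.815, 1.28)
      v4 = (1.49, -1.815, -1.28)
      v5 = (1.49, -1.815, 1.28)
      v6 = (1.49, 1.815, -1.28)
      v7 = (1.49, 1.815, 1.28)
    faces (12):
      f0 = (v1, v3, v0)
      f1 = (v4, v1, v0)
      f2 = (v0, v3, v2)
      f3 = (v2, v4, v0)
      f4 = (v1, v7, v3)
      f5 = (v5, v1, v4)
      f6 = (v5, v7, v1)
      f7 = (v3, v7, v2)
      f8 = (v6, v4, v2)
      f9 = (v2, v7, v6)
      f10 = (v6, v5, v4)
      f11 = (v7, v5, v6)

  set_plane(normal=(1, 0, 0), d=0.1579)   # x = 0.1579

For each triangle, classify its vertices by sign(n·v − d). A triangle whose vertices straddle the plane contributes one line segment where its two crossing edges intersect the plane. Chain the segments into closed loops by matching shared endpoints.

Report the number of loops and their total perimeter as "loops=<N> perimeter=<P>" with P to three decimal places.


loops=1 perimeter=12.380

Straddling triangles (8 of 12):
  (v4,v1,v0) [+--] → (0.1579, -1.815, -0.135646)–(0.1579, -1.815, -1.28)  len=1.1444
  (v2,v4,v0) [-+-] → (0.1579, -0.192341, -1.28)–(0.1579, -1.815, -1.28)  len=1.6227
  (v1,v7,v3) [-+-] → (0.1579, 0.192341, 1.28)–(0.1579, 1.815, 1.28)  len=1.6227
  (v5,v1,v4) [+-+] → (0.1579, -1.815, 1.28)–(0.1579, -1.815, -0.135646)  len=1.4156
  (v5,v7,v1) [++-] → (0.1579, 0.192341, 1.28)–(0.1579, -1.815, 1.28)  len=2.0073
  (v3,v7,v2) [-+-] → (0.1579, 1.815, 1.28)–(0.1579, 1.815, 0.135646)  len=1.1444
  (v6,v4,v2) [++-] → (0.1579, -0.192341, -1.28)–(0.1579, 1.815, -1.28)  len=2.0073
  (v2,v7,v6) [-++] → (0.1579, 1.815, 0.135646)–(0.1579, 1.815, -1.28)  len=1.4156

Chained into 1 loop(s):
  loop 1: 8 segments, perimeter = 12.3800
Total perimeter = 12.380


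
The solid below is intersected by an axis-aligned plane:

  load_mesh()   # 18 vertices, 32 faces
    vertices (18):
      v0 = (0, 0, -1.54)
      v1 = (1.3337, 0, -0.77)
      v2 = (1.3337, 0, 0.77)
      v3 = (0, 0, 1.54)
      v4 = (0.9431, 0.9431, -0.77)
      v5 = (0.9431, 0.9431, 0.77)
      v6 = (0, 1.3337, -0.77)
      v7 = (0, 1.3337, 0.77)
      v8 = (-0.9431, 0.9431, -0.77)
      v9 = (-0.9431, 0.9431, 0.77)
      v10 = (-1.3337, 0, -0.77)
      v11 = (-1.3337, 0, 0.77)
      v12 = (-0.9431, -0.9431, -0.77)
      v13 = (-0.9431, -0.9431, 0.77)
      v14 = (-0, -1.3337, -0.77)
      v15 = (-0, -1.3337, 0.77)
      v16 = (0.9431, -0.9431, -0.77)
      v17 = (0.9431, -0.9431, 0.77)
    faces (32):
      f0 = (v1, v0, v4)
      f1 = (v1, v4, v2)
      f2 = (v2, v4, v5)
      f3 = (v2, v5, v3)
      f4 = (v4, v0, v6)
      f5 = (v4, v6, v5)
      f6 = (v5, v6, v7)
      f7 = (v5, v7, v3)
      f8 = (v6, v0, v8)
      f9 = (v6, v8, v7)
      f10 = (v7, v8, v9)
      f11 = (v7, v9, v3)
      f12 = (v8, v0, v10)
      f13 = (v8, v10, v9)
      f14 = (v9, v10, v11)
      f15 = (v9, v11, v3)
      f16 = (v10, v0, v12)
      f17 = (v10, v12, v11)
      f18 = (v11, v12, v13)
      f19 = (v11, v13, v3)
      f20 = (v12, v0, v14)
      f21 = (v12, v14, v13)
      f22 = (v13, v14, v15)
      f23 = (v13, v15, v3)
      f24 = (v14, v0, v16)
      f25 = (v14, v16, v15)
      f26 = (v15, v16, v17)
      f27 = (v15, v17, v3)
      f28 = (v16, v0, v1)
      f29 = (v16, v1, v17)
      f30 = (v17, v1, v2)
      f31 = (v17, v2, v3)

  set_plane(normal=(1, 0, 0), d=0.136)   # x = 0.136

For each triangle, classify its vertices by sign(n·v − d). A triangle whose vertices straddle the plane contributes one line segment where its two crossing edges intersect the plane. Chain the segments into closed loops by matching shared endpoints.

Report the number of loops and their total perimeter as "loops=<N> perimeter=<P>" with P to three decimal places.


Straddling triangles (12 of 32):
  (v1,v0,v4) [+-+] → (0.136, 0, -1.46148)–(0.136, 0.136, -1.42896)  len=0.1398
  (v2,v5,v3) [++-] → (0.136, 0.136, 1.42896)–(0.136, 0, 1.46148)  len=0.1398
  (v4,v0,v6) [+--] → (0.136, 0.136, -1.42896)–(0.136, 1.27737, -0.77)  len=1.3179
  (v4,v6,v5) [+-+] → (0.136, 1.27737, -0.77)–(0.136, 1.27737, -0.547924)  len=0.2221
  (v5,v6,v7) [+--] → (0.136, 1.27737, -0.547924)–(0.136, 1.27737, 0.77)  len=1.3179
  (v5,v7,v3) [+--] → (0.136, 1.27737, 0.77)–(0.136, 0.136, 1.42896)  len=1.3179
  (v14,v0,v16) [--+] → (0.136, -0.136, -1.42896)–(0.136, -1.27737, -0.77)  len=1.3179
  (v14,v16,v15) [-+-] → (0.136, -1.27737, -0.77)–(0.136, -1.27737, 0.547924)  len=1.3179
  (v15,v16,v17) [-++] → (0.136, -1.27737, 0.547924)–(0.136, -1.27737, 0.77)  len=0.2221
  (v15,v17,v3) [-+-] → (0.136, -1.27737, 0.77)–(0.136, -0.136, 1.42896)  len=1.3179
  (v16,v0,v1) [+-+] → (0.136, -0.136, -1.42896)–(0.136, 0, -1.46148)  len=0.1398
  (v17,v2,v3) [++-] → (0.136, 0, 1.46148)–(0.136, -0.136, 1.42896)  len=0.1398

Chained into 1 loop(s):
  loop 1: 12 segments, perimeter = 8.9111
Total perimeter = 8.911

loops=1 perimeter=8.911


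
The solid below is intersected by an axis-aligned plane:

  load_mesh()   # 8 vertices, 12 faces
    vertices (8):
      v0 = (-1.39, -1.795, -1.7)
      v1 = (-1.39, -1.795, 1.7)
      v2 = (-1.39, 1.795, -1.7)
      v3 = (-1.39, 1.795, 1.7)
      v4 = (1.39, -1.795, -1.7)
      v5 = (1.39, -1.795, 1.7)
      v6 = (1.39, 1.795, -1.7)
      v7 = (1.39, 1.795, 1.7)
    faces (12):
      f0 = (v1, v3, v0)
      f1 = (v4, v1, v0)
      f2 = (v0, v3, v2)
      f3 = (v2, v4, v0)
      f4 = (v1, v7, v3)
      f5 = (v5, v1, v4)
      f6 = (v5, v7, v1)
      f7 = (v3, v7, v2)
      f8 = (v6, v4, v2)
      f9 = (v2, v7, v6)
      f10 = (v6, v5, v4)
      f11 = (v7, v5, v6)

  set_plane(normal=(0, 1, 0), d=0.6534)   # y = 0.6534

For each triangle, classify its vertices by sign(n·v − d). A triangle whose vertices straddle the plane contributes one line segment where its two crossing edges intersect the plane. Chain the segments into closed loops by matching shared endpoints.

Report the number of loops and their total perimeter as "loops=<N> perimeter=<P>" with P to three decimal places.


Straddling triangles (8 of 12):
  (v1,v3,v0) [-+-] → (-1.39, 0.6534, 1.7)–(-1.39, 0.6534, 0.618819)  len=1.0812
  (v0,v3,v2) [-++] → (-1.39, 0.6534, 0.618819)–(-1.39, 0.6534, -1.7)  len=2.3188
  (v2,v4,v0) [+--] → (-0.505975, 0.6534, -1.7)–(-1.39, 0.6534, -1.7)  len=0.8840
  (v1,v7,v3) [-++] → (0.505975, 0.6534, 1.7)–(-1.39, 0.6534, 1.7)  len=1.8960
  (v5,v7,v1) [-+-] → (1.39, 0.6534, 1.7)–(0.505975, 0.6534, 1.7)  len=0.8840
  (v6,v4,v2) [+-+] → (1.39, 0.6534, -1.7)–(-0.505975, 0.6534, -1.7)  len=1.8960
  (v6,v5,v4) [+--] → (1.39, 0.6534, -0.618819)–(1.39, 0.6534, -1.7)  len=1.0812
  (v7,v5,v6) [+-+] → (1.39, 0.6534, 1.7)–(1.39, 0.6534, -0.618819)  len=2.3188

Chained into 1 loop(s):
  loop 1: 8 segments, perimeter = 12.3600
Total perimeter = 12.360

loops=1 perimeter=12.360


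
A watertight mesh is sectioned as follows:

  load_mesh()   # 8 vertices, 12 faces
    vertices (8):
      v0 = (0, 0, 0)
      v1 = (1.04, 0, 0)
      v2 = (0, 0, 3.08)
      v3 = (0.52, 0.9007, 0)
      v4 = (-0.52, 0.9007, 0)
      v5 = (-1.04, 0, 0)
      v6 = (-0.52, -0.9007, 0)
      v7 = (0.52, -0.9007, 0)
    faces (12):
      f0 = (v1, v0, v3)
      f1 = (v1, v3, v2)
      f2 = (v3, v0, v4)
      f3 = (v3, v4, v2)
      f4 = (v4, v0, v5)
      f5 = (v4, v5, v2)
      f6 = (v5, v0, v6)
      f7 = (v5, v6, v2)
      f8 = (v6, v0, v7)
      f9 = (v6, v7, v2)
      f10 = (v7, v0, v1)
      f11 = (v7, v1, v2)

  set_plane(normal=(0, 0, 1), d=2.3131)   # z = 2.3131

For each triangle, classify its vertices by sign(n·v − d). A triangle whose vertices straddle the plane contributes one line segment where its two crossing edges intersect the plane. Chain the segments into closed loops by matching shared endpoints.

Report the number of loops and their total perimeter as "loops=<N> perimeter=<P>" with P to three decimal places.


Straddling triangles (6 of 12):
  (v1,v3,v2) [--+] → (0.129477, 0.224268, 2.3131)–(0.258953, 0, 2.3131)  len=0.2590
  (v3,v4,v2) [--+] → (-0.129477, 0.224268, 2.3131)–(0.129477, 0.224268, 2.3131)  len=0.2590
  (v4,v5,v2) [--+] → (-0.258953, 0, 2.3131)–(-0.129477, 0.224268, 2.3131)  len=0.2590
  (v5,v6,v2) [--+] → (-0.129477, -0.224268, 2.3131)–(-0.258953, 0, 2.3131)  len=0.2590
  (v6,v7,v2) [--+] → (0.129477, -0.224268, 2.3131)–(-0.129477, -0.224268, 2.3131)  len=0.2590
  (v7,v1,v2) [--+] → (0.258953, 0, 2.3131)–(0.129477, -0.224268, 2.3131)  len=0.2590

Chained into 1 loop(s):
  loop 1: 6 segments, perimeter = 1.5537
Total perimeter = 1.554

loops=1 perimeter=1.554


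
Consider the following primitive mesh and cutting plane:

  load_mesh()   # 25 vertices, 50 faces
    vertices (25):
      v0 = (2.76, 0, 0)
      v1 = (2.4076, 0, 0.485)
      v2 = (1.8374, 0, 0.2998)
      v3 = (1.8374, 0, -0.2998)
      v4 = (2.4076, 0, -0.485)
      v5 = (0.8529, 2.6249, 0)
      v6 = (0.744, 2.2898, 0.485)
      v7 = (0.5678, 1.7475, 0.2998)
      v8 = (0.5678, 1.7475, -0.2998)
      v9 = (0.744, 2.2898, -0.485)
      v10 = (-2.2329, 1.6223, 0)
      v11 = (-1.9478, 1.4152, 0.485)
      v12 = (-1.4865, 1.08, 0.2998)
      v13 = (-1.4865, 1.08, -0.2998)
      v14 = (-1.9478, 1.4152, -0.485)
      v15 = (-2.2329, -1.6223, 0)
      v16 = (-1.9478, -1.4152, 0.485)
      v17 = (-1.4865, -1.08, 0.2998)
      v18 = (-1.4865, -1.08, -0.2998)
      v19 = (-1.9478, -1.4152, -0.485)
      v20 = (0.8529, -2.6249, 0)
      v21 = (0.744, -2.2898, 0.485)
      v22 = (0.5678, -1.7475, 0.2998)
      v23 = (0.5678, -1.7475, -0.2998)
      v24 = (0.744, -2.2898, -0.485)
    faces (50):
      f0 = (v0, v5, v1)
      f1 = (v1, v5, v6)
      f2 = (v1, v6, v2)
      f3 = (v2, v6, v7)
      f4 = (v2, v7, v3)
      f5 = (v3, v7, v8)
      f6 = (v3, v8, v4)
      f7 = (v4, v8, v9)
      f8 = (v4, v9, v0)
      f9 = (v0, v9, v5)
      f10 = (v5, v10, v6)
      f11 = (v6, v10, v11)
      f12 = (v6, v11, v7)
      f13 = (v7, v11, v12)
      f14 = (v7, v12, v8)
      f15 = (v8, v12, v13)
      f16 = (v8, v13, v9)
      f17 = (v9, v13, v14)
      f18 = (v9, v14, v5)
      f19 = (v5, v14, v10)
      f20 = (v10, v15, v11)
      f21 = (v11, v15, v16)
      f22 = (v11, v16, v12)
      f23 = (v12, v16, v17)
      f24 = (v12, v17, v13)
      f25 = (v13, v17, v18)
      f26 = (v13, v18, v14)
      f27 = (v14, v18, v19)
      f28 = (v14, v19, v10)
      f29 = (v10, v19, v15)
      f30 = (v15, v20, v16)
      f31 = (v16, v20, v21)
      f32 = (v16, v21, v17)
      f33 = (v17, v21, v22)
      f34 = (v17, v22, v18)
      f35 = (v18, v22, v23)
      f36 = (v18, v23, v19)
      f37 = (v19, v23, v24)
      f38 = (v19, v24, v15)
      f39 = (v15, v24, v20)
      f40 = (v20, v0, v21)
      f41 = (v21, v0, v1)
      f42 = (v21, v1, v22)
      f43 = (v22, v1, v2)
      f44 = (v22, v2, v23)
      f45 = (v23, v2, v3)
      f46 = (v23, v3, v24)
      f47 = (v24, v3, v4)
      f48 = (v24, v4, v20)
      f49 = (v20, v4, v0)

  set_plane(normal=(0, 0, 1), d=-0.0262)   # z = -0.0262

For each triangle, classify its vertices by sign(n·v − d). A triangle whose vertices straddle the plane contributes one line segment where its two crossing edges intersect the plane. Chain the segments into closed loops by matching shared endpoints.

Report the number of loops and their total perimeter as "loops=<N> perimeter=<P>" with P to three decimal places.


loops=2 perimeter=26.911

Straddling triangles (20 of 50):
  (v2,v7,v3) [++-] → (1.25808, 0.797392, -0.0262)–(1.8374, 0, -0.0262)  len=0.9856
  (v3,v7,v8) [-+-] → (1.25808, 0.797392, -0.0262)–(0.5678, 1.7475, -0.0262)  len=1.1744
  (v4,v9,v0) [--+] → (2.65109, 0.123696, -0.0262)–(2.74096, 0, -0.0262)  len=0.1529
  (v0,v9,v5) [+-+] → (2.65109, 0.123696, -0.0262)–(0.847017, 2.6068, -0.0262)  len=3.0693
  (v7,v12,v8) [++-] → (-0.369586, 1.44292, -0.0262)–(0.5678, 1.7475, -0.0262)  len=0.9856
  (v8,v12,v13) [-+-] → (-0.369586, 1.44292, -0.0262)–(-1.4865, 1.08, -0.0262)  len=1.1744
  (v9,v14,v5) [--+] → (0.701604, 2.55955, -0.0262)–(0.847017, 2.6068, -0.0262)  len=0.1529
  (v5,v14,v10) [+-+] → (0.701604, 2.55955, -0.0262)–(-2.2175, 1.61111, -0.0262)  len=3.0693
  (v12,v17,v13) [++-] → (-1.4865, 0.0943829, -0.0262)–(-1.4865, 1.08, -0.0262)  len=0.9856
  (v13,v17,v18) [-+-] → (-1.4865, 0.0943829, -0.0262)–(-1.4865, -1.08, -0.0262)  len=1.1744
  (v14,v19,v10) [--+] → (-2.2175, 1.45821, -0.0262)–(-2.2175, 1.61111, -0.0262)  len=0.1529
  (v10,v19,v15) [+-+] → (-2.2175, 1.45821, -0.0262)–(-2.2175, -1.61111, -0.0262)  len=3.0693
  (v17,v22,v18) [++-] → (-0.549114, -1.38458, -0.0262)–(-1.4865, -1.08, -0.0262)  len=0.9856
  (v18,v22,v23) [-+-] → (-0.549114, -1.38458, -0.0262)–(0.5678, -1.7475, -0.0262)  len=1.1744
  (v19,v24,v15) [--+] → (-2.07209, -1.65836, -0.0262)–(-2.2175, -1.61111, -0.0262)  len=0.1529
  (v15,v24,v20) [+-+] → (-2.07209, -1.65836, -0.0262)–(0.847017, -2.6068, -0.0262)  len=3.0693
  (v22,v2,v23) [++-] → (1.14712, -0.950108, -0.0262)–(0.5678, -1.7475, -0.0262)  len=0.9856
  (v23,v2,v3) [-+-] → (1.14712, -0.950108, -0.0262)–(1.8374, 0, -0.0262)  len=1.1744
  (v24,v4,v20) [--+] → (0.936886, -2.4831, -0.0262)–(0.847017, -2.6068, -0.0262)  len=0.1529
  (v20,v4,v0) [+-+] → (0.936886, -2.4831, -0.0262)–(2.74096, 0, -0.0262)  len=3.0693

Chained into 2 loop(s):
  loop 1: 10 segments, perimeter = 10.8001
  loop 2: 10 segments, perimeter = 16.1110
Total perimeter = 26.911


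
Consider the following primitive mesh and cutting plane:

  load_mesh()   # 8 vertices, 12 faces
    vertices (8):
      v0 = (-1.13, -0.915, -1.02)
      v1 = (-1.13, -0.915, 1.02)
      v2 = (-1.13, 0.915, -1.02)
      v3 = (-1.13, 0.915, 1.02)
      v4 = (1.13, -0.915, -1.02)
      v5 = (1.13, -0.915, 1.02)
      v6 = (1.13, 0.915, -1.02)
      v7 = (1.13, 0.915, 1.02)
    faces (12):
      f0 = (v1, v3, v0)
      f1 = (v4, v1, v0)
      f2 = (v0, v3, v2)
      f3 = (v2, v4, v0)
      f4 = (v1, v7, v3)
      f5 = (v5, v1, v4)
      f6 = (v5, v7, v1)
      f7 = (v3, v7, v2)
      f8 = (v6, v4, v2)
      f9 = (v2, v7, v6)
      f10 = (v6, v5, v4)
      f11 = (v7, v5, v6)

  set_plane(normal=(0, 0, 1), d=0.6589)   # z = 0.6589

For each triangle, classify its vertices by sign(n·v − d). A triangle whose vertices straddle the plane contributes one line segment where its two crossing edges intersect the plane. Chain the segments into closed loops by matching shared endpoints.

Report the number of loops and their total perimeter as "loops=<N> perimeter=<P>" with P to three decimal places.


Straddling triangles (8 of 12):
  (v1,v3,v0) [++-] → (-1.13, 0.591072, 0.6589)–(-1.13, -0.915, 0.6589)  len=1.5061
  (v4,v1,v0) [-+-] → (-0.729958, -0.915, 0.6589)–(-1.13, -0.915, 0.6589)  len=0.4000
  (v0,v3,v2) [-+-] → (-1.13, 0.591072, 0.6589)–(-1.13, 0.915, 0.6589)  len=0.3239
  (v5,v1,v4) [++-] → (-0.729958, -0.915, 0.6589)–(1.13, -0.915, 0.6589)  len=1.8600
  (v3,v7,v2) [++-] → (0.729958, 0.915, 0.6589)–(-1.13, 0.915, 0.6589)  len=1.8600
  (v2,v7,v6) [-+-] → (0.729958, 0.915, 0.6589)–(1.13, 0.915, 0.6589)  len=0.4000
  (v6,v5,v4) [-+-] → (1.13, -0.591072, 0.6589)–(1.13, -0.915, 0.6589)  len=0.3239
  (v7,v5,v6) [++-] → (1.13, -0.591072, 0.6589)–(1.13, 0.915, 0.6589)  len=1.5061

Chained into 1 loop(s):
  loop 1: 8 segments, perimeter = 8.1800
Total perimeter = 8.180

loops=1 perimeter=8.180


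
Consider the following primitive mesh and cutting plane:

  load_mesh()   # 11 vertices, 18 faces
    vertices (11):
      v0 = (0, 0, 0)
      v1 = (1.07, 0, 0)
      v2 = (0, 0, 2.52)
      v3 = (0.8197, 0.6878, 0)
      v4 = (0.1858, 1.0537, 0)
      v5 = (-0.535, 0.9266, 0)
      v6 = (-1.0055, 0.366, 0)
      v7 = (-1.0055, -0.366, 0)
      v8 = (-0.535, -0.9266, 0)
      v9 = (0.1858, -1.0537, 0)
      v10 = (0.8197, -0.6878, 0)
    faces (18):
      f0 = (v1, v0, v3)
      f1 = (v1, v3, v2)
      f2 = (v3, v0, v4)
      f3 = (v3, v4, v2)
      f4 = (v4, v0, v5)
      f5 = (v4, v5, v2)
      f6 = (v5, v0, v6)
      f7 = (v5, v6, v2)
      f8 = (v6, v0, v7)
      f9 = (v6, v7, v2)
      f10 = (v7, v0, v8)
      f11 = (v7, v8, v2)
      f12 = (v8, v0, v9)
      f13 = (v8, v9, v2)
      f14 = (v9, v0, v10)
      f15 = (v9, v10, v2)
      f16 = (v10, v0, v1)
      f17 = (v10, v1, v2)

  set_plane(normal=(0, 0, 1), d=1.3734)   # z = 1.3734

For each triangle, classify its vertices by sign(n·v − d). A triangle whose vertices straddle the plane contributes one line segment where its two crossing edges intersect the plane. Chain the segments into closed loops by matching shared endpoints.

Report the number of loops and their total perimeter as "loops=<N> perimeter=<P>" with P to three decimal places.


Straddling triangles (9 of 18):
  (v1,v3,v2) [--+] → (0.372964, 0.312949, 1.3734)–(0.48685, 0, 1.3734)  len=0.3330
  (v3,v4,v2) [--+] → (0.084539, 0.479434, 1.3734)–(0.372964, 0.312949, 1.3734)  len=0.3330
  (v4,v5,v2) [--+] → (-0.243425, 0.421603, 1.3734)–(0.084539, 0.479434, 1.3734)  len=0.3330
  (v5,v6,v2) [--+] → (-0.457503, 0.16653, 1.3734)–(-0.243425, 0.421603, 1.3734)  len=0.3330
  (v6,v7,v2) [--+] → (-0.457503, -0.16653, 1.3734)–(-0.457503, 0.16653, 1.3734)  len=0.3331
  (v7,v8,v2) [--+] → (-0.243425, -0.421603, 1.3734)–(-0.457503, -0.16653, 1.3734)  len=0.3330
  (v8,v9,v2) [--+] → (0.084539, -0.479434, 1.3734)–(-0.243425, -0.421603, 1.3734)  len=0.3330
  (v9,v10,v2) [--+] → (0.372964, -0.312949, 1.3734)–(0.084539, -0.479434, 1.3734)  len=0.3330
  (v10,v1,v2) [--+] → (0.48685, 0, 1.3734)–(0.372964, -0.312949, 1.3734)  len=0.3330

Chained into 1 loop(s):
  loop 1: 9 segments, perimeter = 2.9972
Total perimeter = 2.997

loops=1 perimeter=2.997


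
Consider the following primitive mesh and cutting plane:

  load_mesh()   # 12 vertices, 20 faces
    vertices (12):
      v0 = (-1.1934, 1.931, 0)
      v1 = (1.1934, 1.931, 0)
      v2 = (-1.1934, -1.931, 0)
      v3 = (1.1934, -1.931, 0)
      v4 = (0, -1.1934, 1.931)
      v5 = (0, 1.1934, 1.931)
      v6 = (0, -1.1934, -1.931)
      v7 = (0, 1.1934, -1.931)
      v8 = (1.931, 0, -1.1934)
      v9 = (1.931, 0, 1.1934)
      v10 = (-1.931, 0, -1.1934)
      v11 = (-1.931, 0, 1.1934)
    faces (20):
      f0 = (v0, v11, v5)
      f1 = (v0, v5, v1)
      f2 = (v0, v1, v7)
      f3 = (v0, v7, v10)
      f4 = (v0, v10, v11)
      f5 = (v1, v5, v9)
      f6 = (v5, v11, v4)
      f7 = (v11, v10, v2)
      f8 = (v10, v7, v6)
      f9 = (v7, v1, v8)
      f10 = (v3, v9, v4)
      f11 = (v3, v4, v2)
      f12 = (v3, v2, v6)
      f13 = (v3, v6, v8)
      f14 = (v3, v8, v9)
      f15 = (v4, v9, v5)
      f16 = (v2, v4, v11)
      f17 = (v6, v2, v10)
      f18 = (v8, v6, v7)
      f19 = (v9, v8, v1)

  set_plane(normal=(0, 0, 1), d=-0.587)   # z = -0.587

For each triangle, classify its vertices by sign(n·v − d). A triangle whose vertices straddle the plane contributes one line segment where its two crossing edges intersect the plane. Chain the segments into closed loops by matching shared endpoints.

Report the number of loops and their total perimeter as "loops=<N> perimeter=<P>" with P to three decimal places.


loops=1 perimeter=11.628

Straddling triangles (10 of 20):
  (v0,v1,v7) [++-] → (0.830621, 1.70678, -0.587)–(-0.830621, 1.70678, -0.587)  len=1.6612
  (v0,v7,v10) [+--] → (-0.830621, 1.70678, -0.587)–(-1.5562, 0.981195, -0.587)  len=1.0261
  (v0,v10,v11) [+-+] → (-1.5562, 0.981195, -0.587)–(-1.931, 0, -0.587)  len=1.0503
  (v11,v10,v2) [+-+] → (-1.931, 0, -0.587)–(-1.5562, -0.981195, -0.587)  len=1.0503
  (v7,v1,v8) [-+-] → (0.830621, 1.70678, -0.587)–(1.5562, 0.981195, -0.587)  len=1.0261
  (v3,v2,v6) [++-] → (-0.830621, -1.70678, -0.587)–(0.830621, -1.70678, -0.587)  len=1.6612
  (v3,v6,v8) [+--] → (0.830621, -1.70678, -0.587)–(1.5562, -0.981195, -0.587)  len=1.0261
  (v3,v8,v9) [+-+] → (1.5562, -0.981195, -0.587)–(1.931, 0, -0.587)  len=1.0503
  (v6,v2,v10) [-+-] → (-0.830621, -1.70678, -0.587)–(-1.5562, -0.981195, -0.587)  len=1.0261
  (v9,v8,v1) [+-+] → (1.931, 0, -0.587)–(1.5562, 0.981195, -0.587)  len=1.0503

Chained into 1 loop(s):
  loop 1: 10 segments, perimeter = 11.6284
Total perimeter = 11.628


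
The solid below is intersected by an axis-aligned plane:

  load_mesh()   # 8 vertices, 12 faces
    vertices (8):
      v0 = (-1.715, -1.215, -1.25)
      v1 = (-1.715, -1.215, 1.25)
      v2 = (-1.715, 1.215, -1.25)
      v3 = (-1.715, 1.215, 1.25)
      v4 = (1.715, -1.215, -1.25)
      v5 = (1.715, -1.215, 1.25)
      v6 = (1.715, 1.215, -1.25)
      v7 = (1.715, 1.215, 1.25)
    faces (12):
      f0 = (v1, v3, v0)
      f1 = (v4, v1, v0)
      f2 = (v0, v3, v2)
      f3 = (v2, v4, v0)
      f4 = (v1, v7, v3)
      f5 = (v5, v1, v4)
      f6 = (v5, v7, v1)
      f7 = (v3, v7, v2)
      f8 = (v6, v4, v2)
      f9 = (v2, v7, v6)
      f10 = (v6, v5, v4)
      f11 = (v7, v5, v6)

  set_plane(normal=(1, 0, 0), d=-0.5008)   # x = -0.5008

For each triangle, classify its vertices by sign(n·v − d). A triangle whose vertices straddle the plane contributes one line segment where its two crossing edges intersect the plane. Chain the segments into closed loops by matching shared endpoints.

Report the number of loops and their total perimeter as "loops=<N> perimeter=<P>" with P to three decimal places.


loops=1 perimeter=9.860

Straddling triangles (8 of 12):
  (v4,v1,v0) [+--] → (-0.5008, -1.215, 0.365015)–(-0.5008, -1.215, -1.25)  len=1.6150
  (v2,v4,v0) [-+-] → (-0.5008, 0.354794, -1.25)–(-0.5008, -1.215, -1.25)  len=1.5698
  (v1,v7,v3) [-+-] → (-0.5008, -0.354794, 1.25)–(-0.5008, 1.215, 1.25)  len=1.5698
  (v5,v1,v4) [+-+] → (-0.5008, -1.215, 1.25)–(-0.5008, -1.215, 0.365015)  len=0.8850
  (v5,v7,v1) [++-] → (-0.5008, -0.354794, 1.25)–(-0.5008, -1.215, 1.25)  len=0.8602
  (v3,v7,v2) [-+-] → (-0.5008, 1.215, 1.25)–(-0.5008, 1.215, -0.365015)  len=1.6150
  (v6,v4,v2) [++-] → (-0.5008, 0.354794, -1.25)–(-0.5008, 1.215, -1.25)  len=0.8602
  (v2,v7,v6) [-++] → (-0.5008, 1.215, -0.365015)–(-0.5008, 1.215, -1.25)  len=0.8850

Chained into 1 loop(s):
  loop 1: 8 segments, perimeter = 9.8600
Total perimeter = 9.860


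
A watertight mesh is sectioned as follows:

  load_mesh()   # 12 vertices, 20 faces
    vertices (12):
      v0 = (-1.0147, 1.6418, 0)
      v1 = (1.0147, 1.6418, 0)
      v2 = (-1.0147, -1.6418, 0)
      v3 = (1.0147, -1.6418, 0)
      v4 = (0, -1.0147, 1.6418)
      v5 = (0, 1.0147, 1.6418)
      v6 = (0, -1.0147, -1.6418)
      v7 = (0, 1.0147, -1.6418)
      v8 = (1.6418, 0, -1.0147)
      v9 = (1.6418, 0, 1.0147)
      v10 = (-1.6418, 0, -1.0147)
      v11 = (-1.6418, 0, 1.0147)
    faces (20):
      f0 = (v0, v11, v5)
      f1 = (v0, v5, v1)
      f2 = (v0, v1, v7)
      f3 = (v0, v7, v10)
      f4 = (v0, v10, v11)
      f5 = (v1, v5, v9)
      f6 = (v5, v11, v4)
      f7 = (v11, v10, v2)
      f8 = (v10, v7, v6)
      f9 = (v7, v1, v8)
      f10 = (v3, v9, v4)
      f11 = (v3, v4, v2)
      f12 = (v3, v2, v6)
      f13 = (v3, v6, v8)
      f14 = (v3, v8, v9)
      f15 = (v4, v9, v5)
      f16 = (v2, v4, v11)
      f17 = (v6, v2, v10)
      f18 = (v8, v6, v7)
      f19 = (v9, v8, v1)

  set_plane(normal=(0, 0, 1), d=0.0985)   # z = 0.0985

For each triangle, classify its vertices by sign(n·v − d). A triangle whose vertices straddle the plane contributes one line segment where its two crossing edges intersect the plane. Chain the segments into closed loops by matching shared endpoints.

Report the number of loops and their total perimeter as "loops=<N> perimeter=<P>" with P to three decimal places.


loops=1 perimeter=10.852

Straddling triangles (10 of 20):
  (v0,v11,v5) [-++] → (-1.07557, 1.48243, 0.0985)–(-0.953823, 1.60418, 0.0985)  len=0.1722
  (v0,v5,v1) [-+-] → (-0.953823, 1.60418, 0.0985)–(0.953823, 1.60418, 0.0985)  len=1.9076
  (v0,v10,v11) [--+] → (-1.6418, 0, 0.0985)–(-1.07557, 1.48243, 0.0985)  len=1.5869
  (v1,v5,v9) [-++] → (0.953823, 1.60418, 0.0985)–(1.07557, 1.48243, 0.0985)  len=0.1722
  (v11,v10,v2) [+--] → (-1.6418, 0, 0.0985)–(-1.07557, -1.48243, 0.0985)  len=1.5869
  (v3,v9,v4) [-++] → (1.07557, -1.48243, 0.0985)–(0.953823, -1.60418, 0.0985)  len=0.1722
  (v3,v4,v2) [-+-] → (0.953823, -1.60418, 0.0985)–(-0.953823, -1.60418, 0.0985)  len=1.9076
  (v3,v8,v9) [--+] → (1.6418, 0, 0.0985)–(1.07557, -1.48243, 0.0985)  len=1.5869
  (v2,v4,v11) [-++] → (-0.953823, -1.60418, 0.0985)–(-1.07557, -1.48243, 0.0985)  len=0.1722
  (v9,v8,v1) [+--] → (1.6418, 0, 0.0985)–(1.07557, 1.48243, 0.0985)  len=1.5869

Chained into 1 loop(s):
  loop 1: 10 segments, perimeter = 10.8516
Total perimeter = 10.852


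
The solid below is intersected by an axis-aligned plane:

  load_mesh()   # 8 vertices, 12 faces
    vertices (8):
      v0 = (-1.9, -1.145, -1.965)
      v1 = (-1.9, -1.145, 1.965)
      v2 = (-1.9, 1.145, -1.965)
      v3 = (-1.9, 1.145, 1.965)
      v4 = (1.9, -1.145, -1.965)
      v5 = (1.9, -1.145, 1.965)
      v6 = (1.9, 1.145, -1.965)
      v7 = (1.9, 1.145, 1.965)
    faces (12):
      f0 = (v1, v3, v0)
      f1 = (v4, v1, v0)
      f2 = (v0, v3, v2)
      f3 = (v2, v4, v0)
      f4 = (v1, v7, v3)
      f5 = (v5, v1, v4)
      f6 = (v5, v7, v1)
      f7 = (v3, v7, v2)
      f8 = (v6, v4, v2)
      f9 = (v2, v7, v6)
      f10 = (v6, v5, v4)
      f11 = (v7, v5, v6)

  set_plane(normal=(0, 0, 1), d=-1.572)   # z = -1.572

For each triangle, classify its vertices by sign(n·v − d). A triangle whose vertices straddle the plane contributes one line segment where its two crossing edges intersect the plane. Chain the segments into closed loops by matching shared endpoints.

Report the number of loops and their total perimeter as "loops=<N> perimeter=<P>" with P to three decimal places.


loops=1 perimeter=12.180

Straddling triangles (8 of 12):
  (v1,v3,v0) [++-] → (-1.9, -0.916, -1.572)–(-1.9, -1.145, -1.572)  len=0.2290
  (v4,v1,v0) [-+-] → (1.52, -1.145, -1.572)–(-1.9, -1.145, -1.572)  len=3.4200
  (v0,v3,v2) [-+-] → (-1.9, -0.916, -1.572)–(-1.9, 1.145, -1.572)  len=2.0610
  (v5,v1,v4) [++-] → (1.52, -1.145, -1.572)–(1.9, -1.145, -1.572)  len=0.3800
  (v3,v7,v2) [++-] → (-1.52, 1.145, -1.572)–(-1.9, 1.145, -1.572)  len=0.3800
  (v2,v7,v6) [-+-] → (-1.52, 1.145, -1.572)–(1.9, 1.145, -1.572)  len=3.4200
  (v6,v5,v4) [-+-] → (1.9, 0.916, -1.572)–(1.9, -1.145, -1.572)  len=2.0610
  (v7,v5,v6) [++-] → (1.9, 0.916, -1.572)–(1.9, 1.145, -1.572)  len=0.2290

Chained into 1 loop(s):
  loop 1: 8 segments, perimeter = 12.1800
Total perimeter = 12.180


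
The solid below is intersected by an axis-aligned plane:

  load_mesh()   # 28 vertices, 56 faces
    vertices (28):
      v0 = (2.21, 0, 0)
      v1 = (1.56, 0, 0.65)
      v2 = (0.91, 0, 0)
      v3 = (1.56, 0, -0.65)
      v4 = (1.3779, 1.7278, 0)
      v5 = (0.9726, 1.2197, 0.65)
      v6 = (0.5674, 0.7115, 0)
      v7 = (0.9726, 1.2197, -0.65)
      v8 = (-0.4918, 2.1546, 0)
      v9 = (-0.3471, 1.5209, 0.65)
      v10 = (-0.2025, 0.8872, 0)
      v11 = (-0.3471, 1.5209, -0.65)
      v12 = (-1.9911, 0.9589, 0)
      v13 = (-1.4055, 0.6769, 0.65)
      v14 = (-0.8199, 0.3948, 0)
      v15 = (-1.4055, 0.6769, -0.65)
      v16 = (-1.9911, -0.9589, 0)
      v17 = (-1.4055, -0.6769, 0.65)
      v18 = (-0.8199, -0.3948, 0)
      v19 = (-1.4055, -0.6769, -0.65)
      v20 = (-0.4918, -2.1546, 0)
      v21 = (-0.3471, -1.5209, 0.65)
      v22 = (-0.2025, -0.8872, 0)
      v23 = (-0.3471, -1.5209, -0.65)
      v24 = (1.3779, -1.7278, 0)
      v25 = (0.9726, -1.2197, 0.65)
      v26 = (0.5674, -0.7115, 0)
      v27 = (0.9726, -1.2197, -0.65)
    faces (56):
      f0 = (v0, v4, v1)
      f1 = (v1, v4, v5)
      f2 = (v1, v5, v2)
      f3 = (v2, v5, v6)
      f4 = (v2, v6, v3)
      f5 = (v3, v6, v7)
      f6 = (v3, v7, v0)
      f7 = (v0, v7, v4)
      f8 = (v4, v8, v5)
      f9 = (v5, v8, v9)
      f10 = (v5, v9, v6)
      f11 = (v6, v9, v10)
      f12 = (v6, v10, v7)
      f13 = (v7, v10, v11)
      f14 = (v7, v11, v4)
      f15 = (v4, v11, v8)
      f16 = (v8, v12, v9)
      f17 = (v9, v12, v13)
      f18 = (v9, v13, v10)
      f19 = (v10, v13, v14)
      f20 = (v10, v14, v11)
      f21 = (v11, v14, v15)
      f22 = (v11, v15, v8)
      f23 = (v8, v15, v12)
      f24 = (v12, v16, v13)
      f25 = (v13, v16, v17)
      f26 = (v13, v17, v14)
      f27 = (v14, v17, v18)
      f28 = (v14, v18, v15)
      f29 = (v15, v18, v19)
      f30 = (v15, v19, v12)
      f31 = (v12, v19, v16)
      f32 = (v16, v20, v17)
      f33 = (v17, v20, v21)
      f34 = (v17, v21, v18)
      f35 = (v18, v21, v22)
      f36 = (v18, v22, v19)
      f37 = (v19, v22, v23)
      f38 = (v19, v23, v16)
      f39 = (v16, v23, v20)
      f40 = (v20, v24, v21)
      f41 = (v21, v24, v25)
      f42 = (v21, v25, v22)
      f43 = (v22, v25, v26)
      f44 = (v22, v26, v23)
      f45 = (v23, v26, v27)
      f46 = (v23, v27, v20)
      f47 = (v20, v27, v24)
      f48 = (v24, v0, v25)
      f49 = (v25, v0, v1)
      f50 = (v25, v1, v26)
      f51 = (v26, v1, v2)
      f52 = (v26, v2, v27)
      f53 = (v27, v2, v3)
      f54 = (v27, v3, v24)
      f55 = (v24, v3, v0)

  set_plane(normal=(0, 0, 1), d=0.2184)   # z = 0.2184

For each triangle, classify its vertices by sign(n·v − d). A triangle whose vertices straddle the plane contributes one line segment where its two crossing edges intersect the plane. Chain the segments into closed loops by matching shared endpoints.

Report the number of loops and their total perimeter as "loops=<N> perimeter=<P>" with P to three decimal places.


Straddling triangles (28 of 56):
  (v0,v4,v1) [--+] → (1.43909, 1.14726, 0.2184)–(1.9916, 0, 0.2184)  len=1.2734
  (v1,v4,v5) [+-+] → (1.43909, 1.14726, 0.2184)–(1.24172, 1.55708, 0.2184)  len=0.4549
  (v1,v5,v2) [++-] → (0.931034, 0.409819, 0.2184)–(1.1284, 0, 0.2184)  len=0.4549
  (v2,v5,v6) [-+-] → (0.931034, 0.409819, 0.2184)–(0.703547, 0.882255, 0.2184)  len=0.5244
  (v4,v8,v5) [--+] → (0.0002384, 1.84047, 0.2184)–(1.24172, 1.55708, 0.2184)  len=1.2734
  (v5,v8,v9) [+-+] → (0.0002384, 1.84047, 0.2184)–(-0.443181, 1.94168, 0.2184)  len=0.4548
  (v5,v9,v6) [++-] → (0.260128, 0.983458, 0.2184)–(0.703547, 0.882255, 0.2184)  len=0.4548
  (v6,v9,v10) [-+-] → (0.260128, 0.983458, 0.2184)–(-0.251086, 1.10012, 0.2184)  len=0.5244
  (v8,v12,v9) [--+] → (-1.43872, 1.14773, 0.2184)–(-0.443181, 1.94168, 0.2184)  len=1.2734
  (v9,v12,v13) [+-+] → (-1.43872, 1.14773, 0.2184)–(-1.79434, 0.864148, 0.2184)  len=0.4548
  (v9,v13,v10) [++-] → (-0.606708, 0.816539, 0.2184)–(-0.251086, 1.10012, 0.2184)  len=0.4548
  (v10,v13,v14) [-+-] → (-0.606708, 0.816539, 0.2184)–(-1.01666, 0.489586, 0.2184)  len=0.5244
  (v12,v16,v13) [--+] → (-1.79434, -0.409271, 0.2184)–(-1.79434, 0.864148, 0.2184)  len=1.2734
  (v13,v16,v17) [+-+] → (-1.79434, -0.409271, 0.2184)–(-1.79434, -0.864148, 0.2184)  len=0.4549
  (v13,v17,v14) [++-] → (-1.01666, 0.0347088, 0.2184)–(-1.01666, 0.489586, 0.2184)  len=0.4549
  (v14,v17,v18) [-+-] → (-1.01666, 0.0347088, 0.2184)–(-1.01666, -0.489586, 0.2184)  len=0.5243
  (v16,v20,v17) [--+] → (-0.798803, -1.65809, 0.2184)–(-1.79434, -0.864148, 0.2184)  len=1.2734
  (v17,v20,v21) [+-+] → (-0.798803, -1.65809, 0.2184)–(-0.443181, -1.94168, 0.2184)  len=0.4548
  (v17,v21,v18) [++-] → (-0.661039, -0.77317, 0.2184)–(-1.01666, -0.489586, 0.2184)  len=0.4548
  (v18,v21,v22) [-+-] → (-0.661039, -0.77317, 0.2184)–(-0.251086, -1.10012, 0.2184)  len=0.5244
  (v20,v24,v21) [--+] → (0.7983, -1.65828, 0.2184)–(-0.443181, -1.94168, 0.2184)  len=1.2734
  (v21,v24,v25) [+-+] → (0.7983, -1.65828, 0.2184)–(1.24172, -1.55708, 0.2184)  len=0.4548
  (v21,v25,v22) [++-] → (0.192334, -0.99892, 0.2184)–(-0.251086, -1.10012, 0.2184)  len=0.4548
  (v22,v25,v26) [-+-] → (0.192334, -0.99892, 0.2184)–(0.703547, -0.882255, 0.2184)  len=0.5244
  (v24,v0,v25) [--+] → (1.79423, -0.409819, 0.2184)–(1.24172, -1.55708, 0.2184)  len=1.2734
  (v25,v0,v1) [+-+] → (1.79423, -0.409819, 0.2184)–(1.9916, 0, 0.2184)  len=0.4549
  (v25,v1,v26) [++-] → (0.900914, -0.472436, 0.2184)–(0.703547, -0.882255, 0.2184)  len=0.4549
  (v26,v1,v2) [-+-] → (0.900914, -0.472436, 0.2184)–(1.1284, 0, 0.2184)  len=0.5244

Chained into 2 loop(s):
  loop 1: 14 segments, perimeter = 12.0977
  loop 2: 14 segments, perimeter = 6.8544
Total perimeter = 18.952

loops=2 perimeter=18.952


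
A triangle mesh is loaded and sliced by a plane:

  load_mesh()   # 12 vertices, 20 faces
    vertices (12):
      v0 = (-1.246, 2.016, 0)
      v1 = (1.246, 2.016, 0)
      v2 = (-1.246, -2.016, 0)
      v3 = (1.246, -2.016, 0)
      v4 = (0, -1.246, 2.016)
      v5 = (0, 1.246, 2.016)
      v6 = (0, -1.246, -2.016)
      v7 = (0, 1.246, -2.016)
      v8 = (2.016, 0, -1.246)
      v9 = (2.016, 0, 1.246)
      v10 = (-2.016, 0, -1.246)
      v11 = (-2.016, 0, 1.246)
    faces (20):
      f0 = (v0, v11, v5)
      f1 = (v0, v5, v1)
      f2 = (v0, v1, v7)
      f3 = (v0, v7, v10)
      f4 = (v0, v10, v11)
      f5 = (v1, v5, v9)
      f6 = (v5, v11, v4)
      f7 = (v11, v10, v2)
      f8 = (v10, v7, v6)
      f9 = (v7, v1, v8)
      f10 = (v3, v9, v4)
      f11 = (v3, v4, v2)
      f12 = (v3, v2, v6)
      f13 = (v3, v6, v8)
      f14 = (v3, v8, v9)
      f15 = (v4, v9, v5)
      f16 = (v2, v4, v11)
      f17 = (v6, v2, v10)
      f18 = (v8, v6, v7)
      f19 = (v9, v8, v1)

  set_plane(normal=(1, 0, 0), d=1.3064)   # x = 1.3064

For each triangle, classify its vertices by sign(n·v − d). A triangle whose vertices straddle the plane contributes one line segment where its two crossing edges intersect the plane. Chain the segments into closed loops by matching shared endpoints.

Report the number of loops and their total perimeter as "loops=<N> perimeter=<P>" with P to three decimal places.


Straddling triangles (8 of 20):
  (v1,v5,v9) [--+] → (1.3064, 0.438572, 1.51703)–(1.3064, 1.85786, 0.0977382)  len=2.0072
  (v7,v1,v8) [--+] → (1.3064, 1.85786, -0.0977382)–(1.3064, 0.438572, -1.51703)  len=2.0072
  (v3,v9,v4) [-+-] → (1.3064, -1.85786, 0.0977382)–(1.3064, -0.438572, 1.51703)  len=2.0072
  (v3,v6,v8) [--+] → (1.3064, -0.438572, -1.51703)–(1.3064, -1.85786, -0.0977382)  len=2.0072
  (v3,v8,v9) [-++] → (1.3064, -1.85786, -0.0977382)–(1.3064, -1.85786, 0.0977382)  len=0.1955
  (v4,v9,v5) [-+-] → (1.3064, -0.438572, 1.51703)–(1.3064, 0.438572, 1.51703)  len=0.8771
  (v8,v6,v7) [+--] → (1.3064, -0.438572, -1.51703)–(1.3064, 0.438572, -1.51703)  len=0.8771
  (v9,v8,v1) [++-] → (1.3064, 1.85786, -0.0977382)–(1.3064, 1.85786, 0.0977382)  len=0.1955

Chained into 1 loop(s):
  loop 1: 8 segments, perimeter = 10.1740
Total perimeter = 10.174

loops=1 perimeter=10.174
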